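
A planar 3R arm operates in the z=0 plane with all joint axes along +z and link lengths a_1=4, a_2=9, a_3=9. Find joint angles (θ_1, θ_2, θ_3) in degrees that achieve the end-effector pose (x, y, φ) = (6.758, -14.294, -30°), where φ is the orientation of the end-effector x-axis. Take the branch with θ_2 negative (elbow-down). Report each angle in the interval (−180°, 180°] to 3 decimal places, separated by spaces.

-30.000 -90.003 90.003

wrist centre = target − a_3·(cos φ, sin φ) = (-1.0362, -9.7940)
cos θ_2 = (96.9962−4²−9²)/(2·4·9) = -0.0001; θ_2 = -90.0030° (elbow-down)
β = atan2(-9.7940,-1.0362) = -96.0396°; ψ = atan2(-9.0000,3.9995) = -66.0400°
θ_1 = β − ψ = -29.9995°
θ_3 = φ − θ_1 − θ_2 = 90.0025° (wrapped to (-180°,180°])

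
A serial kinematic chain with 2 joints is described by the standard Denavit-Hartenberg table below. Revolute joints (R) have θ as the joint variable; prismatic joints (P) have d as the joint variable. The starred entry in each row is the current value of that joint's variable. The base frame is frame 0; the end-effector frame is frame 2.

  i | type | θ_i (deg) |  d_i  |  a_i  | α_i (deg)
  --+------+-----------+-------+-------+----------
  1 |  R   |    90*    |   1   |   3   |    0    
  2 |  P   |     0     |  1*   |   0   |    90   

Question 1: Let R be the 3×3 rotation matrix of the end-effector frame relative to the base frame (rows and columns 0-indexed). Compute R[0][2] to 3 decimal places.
1.000

End-effector z-axis (col 2 of R) = (1.0000,-0.0000,0.0000)
R[0][2] = 1.0000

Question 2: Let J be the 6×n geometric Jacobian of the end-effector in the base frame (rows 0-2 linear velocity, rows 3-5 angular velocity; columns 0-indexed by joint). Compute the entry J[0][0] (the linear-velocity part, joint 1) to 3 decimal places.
axis z_0 = ẑ; lever o_n−o_0 = (0.0000,3.0000,2.0000)
cross product → J_v[:, 0] = (-3.0000,0.0000,0.0000)
J_ω[:, 0] = z_0
entry J[0][0] = -3.0000

-3.000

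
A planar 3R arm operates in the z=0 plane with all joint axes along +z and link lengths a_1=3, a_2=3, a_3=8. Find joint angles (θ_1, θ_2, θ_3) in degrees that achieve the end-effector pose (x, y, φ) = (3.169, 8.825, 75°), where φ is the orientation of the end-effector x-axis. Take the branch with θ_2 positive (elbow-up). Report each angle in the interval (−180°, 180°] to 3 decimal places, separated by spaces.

wrist centre = target − a_3·(cos φ, sin φ) = (1.0984, 1.0976)
cos θ_2 = (2.4113−3²−3²)/(2·3·3) = -0.8660; θ_2 = 150.0016° (elbow-up)
β = atan2(1.0976,1.0984) = 44.9777°; ψ = atan2(1.4999,0.4019) = 75.0008°
θ_1 = β − ψ = -30.0231°
θ_3 = φ − θ_1 − θ_2 = -44.9785° (wrapped to (-180°,180°])

-30.023 150.002 -44.978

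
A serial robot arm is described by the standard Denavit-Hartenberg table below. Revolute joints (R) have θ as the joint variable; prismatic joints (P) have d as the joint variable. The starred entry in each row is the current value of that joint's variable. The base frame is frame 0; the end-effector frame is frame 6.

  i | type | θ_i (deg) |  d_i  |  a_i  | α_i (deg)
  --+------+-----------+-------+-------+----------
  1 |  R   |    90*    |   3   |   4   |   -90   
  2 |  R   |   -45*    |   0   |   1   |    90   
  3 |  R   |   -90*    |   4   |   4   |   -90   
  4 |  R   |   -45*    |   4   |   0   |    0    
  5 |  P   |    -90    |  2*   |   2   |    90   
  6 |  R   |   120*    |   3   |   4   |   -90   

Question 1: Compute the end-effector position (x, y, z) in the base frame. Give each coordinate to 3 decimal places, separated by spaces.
after link 1: o_1 = (0.0000, 4.0000, 3.0000)
after link 2: o_2 = (0.0000, 4.7071, 3.7071)
after link 3: o_3 = (4.0000, 1.8787, 6.5355)
after link 4: o_4 = (4.0000, 4.7071, 9.3640)
after link 5: o_5 = (2.5858, 5.1213, 11.7782)
after link 6: o_6 = (1.8787, 10.0708, 11.7277)

1.879 10.071 11.728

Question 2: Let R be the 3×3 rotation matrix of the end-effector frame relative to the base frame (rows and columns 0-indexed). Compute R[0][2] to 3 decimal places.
0.612

End-effector z-axis (col 2 of R) = (0.6124,0.0795,-0.7866)
R[0][2] = 0.6124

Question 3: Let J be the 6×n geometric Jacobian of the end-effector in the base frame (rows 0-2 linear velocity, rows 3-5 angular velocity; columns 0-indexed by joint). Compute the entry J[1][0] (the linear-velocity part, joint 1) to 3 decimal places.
axis z_0 = ẑ; lever o_n−o_0 = (1.8787,10.0708,11.7277)
cross product → J_v[:, 0] = (-10.0708,1.8787,0.0000)
J_ω[:, 0] = z_0
entry J[1][0] = 1.8787

1.879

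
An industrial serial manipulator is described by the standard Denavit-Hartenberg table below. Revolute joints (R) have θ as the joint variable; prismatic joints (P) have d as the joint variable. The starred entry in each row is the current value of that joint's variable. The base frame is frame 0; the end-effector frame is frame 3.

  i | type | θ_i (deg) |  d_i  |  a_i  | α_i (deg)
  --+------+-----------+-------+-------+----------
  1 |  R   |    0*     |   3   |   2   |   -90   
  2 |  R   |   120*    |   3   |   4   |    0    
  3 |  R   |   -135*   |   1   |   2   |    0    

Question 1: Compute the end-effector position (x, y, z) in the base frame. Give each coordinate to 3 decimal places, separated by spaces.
after link 1: o_1 = (2.0000, 0.0000, 3.0000)
after link 2: o_2 = (0.0000, 3.0000, -0.4641)
after link 3: o_3 = (1.9319, 4.0000, 0.0535)

1.932 4.000 0.054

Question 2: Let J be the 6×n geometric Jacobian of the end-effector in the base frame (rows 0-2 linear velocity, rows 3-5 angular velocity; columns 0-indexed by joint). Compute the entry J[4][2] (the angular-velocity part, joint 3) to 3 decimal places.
1.000

axis z_2 = (0.0000,1.0000,0.0000); lever o_n−o_2 = (1.9319,1.0000,0.5176)
cross product → J_v[:, 2] = (0.5176,0.0000,-1.9319)
J_ω[:, 2] = z_2
entry J[4][2] = 1.0000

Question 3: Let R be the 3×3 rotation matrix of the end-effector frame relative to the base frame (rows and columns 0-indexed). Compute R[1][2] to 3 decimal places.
End-effector z-axis (col 2 of R) = (0.0000,1.0000,0.0000)
R[1][2] = 1.0000

1.000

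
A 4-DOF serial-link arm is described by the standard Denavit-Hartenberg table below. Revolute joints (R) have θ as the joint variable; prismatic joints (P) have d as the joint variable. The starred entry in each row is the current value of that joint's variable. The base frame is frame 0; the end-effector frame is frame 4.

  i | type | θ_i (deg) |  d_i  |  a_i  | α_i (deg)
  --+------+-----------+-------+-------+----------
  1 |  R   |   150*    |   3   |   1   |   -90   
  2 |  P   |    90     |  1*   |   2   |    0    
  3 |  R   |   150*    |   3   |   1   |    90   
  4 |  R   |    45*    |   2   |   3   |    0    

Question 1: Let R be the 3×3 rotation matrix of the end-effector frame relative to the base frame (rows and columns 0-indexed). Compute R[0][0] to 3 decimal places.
End-effector x-axis (col 0 of R) = (-0.0474,-0.7891,0.6124)
R[0][0] = -0.0474

-0.047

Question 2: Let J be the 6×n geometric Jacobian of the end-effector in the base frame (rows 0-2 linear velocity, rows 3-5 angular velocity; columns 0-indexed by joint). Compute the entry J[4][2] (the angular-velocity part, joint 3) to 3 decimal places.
axis z_2 = (-0.5000,-0.8660,0.0000); lever o_n−o_2 = (0.2909,-6.0815,1.7031)
cross product → J_v[:, 2] = (-1.4750,0.8516,3.2927)
J_ω[:, 2] = z_2
entry J[4][2] = -0.8660

-0.866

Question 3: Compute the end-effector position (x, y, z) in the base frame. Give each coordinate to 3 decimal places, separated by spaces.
after link 1: o_1 = (-0.8660, 0.5000, 3.0000)
after link 2: o_2 = (-1.3660, -0.3660, 1.0000)
after link 3: o_3 = (-2.4330, -3.2141, 1.8660)
after link 4: o_4 = (-1.0751, -6.4476, 2.7031)

-1.075 -6.448 2.703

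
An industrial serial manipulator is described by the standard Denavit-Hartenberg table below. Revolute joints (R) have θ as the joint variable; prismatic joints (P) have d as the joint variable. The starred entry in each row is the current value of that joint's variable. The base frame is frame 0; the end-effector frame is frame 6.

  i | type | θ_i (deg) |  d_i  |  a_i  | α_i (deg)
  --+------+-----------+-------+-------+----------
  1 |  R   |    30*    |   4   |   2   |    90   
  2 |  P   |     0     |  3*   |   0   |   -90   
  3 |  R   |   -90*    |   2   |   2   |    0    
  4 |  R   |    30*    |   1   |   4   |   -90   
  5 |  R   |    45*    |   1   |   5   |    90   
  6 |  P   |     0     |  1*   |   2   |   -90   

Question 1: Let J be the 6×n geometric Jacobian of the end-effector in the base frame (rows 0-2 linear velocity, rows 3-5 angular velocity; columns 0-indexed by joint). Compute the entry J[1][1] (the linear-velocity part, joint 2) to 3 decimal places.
prismatic axis z_1 = (0.5000,-0.8660,0.0000)
J_v[:, 1] = z_1; J_ω[:, 1] = (0,0,0)
entry J[1][1] = -0.8660

-0.866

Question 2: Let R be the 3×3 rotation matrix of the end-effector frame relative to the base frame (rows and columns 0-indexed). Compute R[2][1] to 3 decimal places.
End-effector y-axis (col 1 of R) = (-0.6124,0.3536,-0.7071)
R[2][1] = -0.7071

-0.707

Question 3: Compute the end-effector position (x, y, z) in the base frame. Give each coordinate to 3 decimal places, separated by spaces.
after link 1: o_1 = (1.7321, 1.0000, 4.0000)
after link 2: o_2 = (3.2321, -1.5981, 4.0000)
after link 3: o_3 = (4.2321, -3.3301, 6.0000)
after link 4: o_4 = (7.6962, -5.3301, 7.0000)
after link 5: o_5 = (11.2580, -6.2319, 3.4645)
after link 6: o_6 = (13.0951, -7.2925, 2.7574)

13.095 -7.293 2.757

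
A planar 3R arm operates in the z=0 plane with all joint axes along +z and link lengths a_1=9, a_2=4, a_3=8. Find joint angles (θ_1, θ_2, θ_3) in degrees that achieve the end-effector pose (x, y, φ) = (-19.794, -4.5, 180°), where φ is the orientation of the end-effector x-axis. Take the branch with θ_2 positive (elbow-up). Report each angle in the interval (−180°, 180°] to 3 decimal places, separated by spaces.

wrist centre = target − a_3·(cos φ, sin φ) = (-11.7940, -4.5000)
cos θ_2 = (159.3484−9²−4²)/(2·9·4) = 0.8660; θ_2 = 30.0086° (elbow-up)
β = atan2(-4.5000,-11.7940) = -159.1156°; ψ = atan2(2.0005,12.4638) = 9.1186°
θ_1 = β − ψ = -168.2342°
θ_3 = φ − θ_1 − θ_2 = -41.7744° (wrapped to (-180°,180°])

-168.234 30.009 -41.774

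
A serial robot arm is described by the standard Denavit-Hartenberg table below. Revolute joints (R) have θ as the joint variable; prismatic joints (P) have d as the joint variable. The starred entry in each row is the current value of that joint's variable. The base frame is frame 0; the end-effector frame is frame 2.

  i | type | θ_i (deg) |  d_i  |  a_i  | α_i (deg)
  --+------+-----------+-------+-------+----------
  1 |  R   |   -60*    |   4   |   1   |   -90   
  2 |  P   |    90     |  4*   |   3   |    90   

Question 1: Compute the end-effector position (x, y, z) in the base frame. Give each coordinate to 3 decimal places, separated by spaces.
after link 1: o_1 = (0.5000, -0.8660, 4.0000)
after link 2: o_2 = (3.9641, 1.1340, 1.0000)

3.964 1.134 1.000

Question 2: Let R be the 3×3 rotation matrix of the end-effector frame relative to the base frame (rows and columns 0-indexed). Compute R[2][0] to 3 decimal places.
End-effector x-axis (col 0 of R) = (0.0000,-0.0000,-1.0000)
R[2][0] = -1.0000

-1.000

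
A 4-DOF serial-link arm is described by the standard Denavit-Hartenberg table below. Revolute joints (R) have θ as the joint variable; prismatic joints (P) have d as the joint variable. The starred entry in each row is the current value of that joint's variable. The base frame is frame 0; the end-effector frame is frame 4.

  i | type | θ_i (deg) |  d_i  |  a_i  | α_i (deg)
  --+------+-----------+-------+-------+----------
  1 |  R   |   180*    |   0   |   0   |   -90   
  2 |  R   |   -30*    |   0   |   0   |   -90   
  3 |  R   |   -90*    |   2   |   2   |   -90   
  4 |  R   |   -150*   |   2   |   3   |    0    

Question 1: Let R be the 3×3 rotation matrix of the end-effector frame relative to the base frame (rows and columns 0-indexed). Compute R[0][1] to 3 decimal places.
-0.433

End-effector y-axis (col 1 of R) = (-0.4330,-0.5000,-0.7500)
R[0][1] = -0.4330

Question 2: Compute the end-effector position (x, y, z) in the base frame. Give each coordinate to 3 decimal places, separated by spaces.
-3.482 0.598 -2.031

after link 1: o_1 = (0.0000, 0.0000, 0.0000)
after link 2: o_2 = (0.0000, 0.0000, 0.0000)
after link 3: o_3 = (-1.0000, -2.0000, -1.7321)
after link 4: o_4 = (-3.4821, 0.5981, -2.0311)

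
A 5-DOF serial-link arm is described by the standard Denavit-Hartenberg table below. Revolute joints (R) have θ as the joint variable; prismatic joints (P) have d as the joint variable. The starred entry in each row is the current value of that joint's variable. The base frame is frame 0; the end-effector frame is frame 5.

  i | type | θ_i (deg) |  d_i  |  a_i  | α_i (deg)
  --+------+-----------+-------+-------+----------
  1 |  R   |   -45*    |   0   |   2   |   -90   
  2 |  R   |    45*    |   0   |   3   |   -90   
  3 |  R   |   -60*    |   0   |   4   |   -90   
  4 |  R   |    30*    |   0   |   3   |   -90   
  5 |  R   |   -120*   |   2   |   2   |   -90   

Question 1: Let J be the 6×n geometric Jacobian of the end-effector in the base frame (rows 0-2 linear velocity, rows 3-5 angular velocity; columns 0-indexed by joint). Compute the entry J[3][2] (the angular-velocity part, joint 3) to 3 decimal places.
-0.500

axis z_2 = (-0.5000,0.5000,-0.7071); lever o_n−o_2 = (5.5844,-1.0136,-0.8018)
cross product → J_v[:, 2] = (-1.1177,-4.3497,-2.2854)
J_ω[:, 2] = z_2
entry J[3][2] = -0.5000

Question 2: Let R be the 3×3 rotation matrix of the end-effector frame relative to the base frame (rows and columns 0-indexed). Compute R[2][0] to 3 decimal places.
-0.554

End-effector x-axis (col 0 of R) = (-0.4296,-0.7131,-0.5540)
R[2][0] = -0.5540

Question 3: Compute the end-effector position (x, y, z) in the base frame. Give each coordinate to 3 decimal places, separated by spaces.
8.499 -3.928 -2.923

after link 1: o_1 = (1.4142, -1.4142, 0.0000)
after link 2: o_2 = (2.9142, -2.9142, -2.1213)
after link 3: o_3 = (6.3637, -1.4647, -3.5355)
after link 4: o_4 = (9.3542, -1.2733, -3.3934)
after link 5: o_5 = (8.4987, -3.9278, -2.9232)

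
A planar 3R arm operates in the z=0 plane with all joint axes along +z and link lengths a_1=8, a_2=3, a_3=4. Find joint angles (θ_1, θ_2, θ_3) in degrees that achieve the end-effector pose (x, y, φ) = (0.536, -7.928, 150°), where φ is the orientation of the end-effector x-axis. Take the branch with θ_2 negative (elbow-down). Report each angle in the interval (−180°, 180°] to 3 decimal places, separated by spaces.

-59.997 -30.008 -119.995

wrist centre = target − a_3·(cos φ, sin φ) = (4.0001, -9.9280)
cos θ_2 = (114.5660−8²−3²)/(2·8·3) = 0.8660; θ_2 = -30.0077° (elbow-down)
β = atan2(-9.9280,4.0001) = -68.0549°; ψ = atan2(-1.5003,10.5979) = -8.0579°
θ_1 = β − ψ = -59.9971°
θ_3 = φ − θ_1 − θ_2 = -119.9952° (wrapped to (-180°,180°])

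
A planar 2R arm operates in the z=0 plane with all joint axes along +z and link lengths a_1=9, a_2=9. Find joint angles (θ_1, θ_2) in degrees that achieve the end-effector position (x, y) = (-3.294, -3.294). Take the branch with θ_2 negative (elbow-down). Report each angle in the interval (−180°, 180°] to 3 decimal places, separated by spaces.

-59.999 -150.002

cos θ_2 = (21.7009−9²−9²)/(2·9·9) = -0.8660; θ_2 = -150.0021° (elbow-down)
β = atan2(-3.2940,-3.2940) = -135.0000°; ψ = atan2(-4.4997,1.2056) = -75.0011°
θ_1 = β − ψ = -59.9989°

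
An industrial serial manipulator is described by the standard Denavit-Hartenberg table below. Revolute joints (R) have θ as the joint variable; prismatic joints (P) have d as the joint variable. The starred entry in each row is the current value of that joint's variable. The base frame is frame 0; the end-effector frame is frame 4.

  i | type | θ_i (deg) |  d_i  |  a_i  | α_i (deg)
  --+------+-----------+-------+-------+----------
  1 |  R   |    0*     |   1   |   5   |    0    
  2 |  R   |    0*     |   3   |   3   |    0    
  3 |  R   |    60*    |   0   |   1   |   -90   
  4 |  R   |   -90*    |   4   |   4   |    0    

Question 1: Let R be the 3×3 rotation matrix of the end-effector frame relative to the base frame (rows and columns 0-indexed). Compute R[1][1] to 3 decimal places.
End-effector y-axis (col 1 of R) = (0.5000,0.8660,-0.0000)
R[1][1] = 0.8660

0.866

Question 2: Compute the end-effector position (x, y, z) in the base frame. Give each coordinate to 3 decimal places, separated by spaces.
5.036 2.866 8.000

after link 1: o_1 = (5.0000, 0.0000, 1.0000)
after link 2: o_2 = (8.0000, 0.0000, 4.0000)
after link 3: o_3 = (8.5000, 0.8660, 4.0000)
after link 4: o_4 = (5.0359, 2.8660, 8.0000)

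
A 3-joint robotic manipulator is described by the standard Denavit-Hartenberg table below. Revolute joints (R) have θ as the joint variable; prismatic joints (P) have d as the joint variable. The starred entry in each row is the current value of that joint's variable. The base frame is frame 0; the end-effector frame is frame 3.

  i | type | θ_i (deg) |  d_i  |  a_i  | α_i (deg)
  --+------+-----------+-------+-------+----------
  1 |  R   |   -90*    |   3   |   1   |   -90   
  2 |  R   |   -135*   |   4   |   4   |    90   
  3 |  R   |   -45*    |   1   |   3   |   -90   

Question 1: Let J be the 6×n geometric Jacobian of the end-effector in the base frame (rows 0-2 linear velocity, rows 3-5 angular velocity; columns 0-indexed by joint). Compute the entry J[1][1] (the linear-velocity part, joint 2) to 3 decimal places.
axis z_1 = (1.0000,0.0000,0.0000); lever o_n−o_1 = (1.8787,5.0355,3.6213)
cross product → J_v[:, 1] = (-0.0000,-3.6213,5.0355)
J_ω[:, 1] = z_1
entry J[1][1] = -3.6213

-3.621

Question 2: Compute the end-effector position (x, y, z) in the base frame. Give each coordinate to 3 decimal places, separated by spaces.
1.879 4.036 6.621

after link 1: o_1 = (0.0000, -1.0000, 3.0000)
after link 2: o_2 = (4.0000, 1.8284, 5.8284)
after link 3: o_3 = (1.8787, 4.0355, 6.6213)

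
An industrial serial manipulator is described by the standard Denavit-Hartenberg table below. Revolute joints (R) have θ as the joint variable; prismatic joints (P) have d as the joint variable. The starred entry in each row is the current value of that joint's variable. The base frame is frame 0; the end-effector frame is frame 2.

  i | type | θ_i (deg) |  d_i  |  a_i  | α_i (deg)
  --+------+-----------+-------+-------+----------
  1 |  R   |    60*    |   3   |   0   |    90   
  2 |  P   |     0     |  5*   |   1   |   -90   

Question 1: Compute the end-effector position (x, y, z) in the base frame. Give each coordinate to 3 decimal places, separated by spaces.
4.830 -1.634 3.000

after link 1: o_1 = (0.0000, 0.0000, 3.0000)
after link 2: o_2 = (4.8301, -1.6340, 3.0000)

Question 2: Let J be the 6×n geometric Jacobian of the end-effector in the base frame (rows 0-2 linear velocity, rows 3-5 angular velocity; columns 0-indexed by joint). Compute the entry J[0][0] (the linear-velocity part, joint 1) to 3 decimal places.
1.634

axis z_0 = ẑ; lever o_n−o_0 = (4.8301,-1.6340,3.0000)
cross product → J_v[:, 0] = (1.6340,4.8301,-0.0000)
J_ω[:, 0] = z_0
entry J[0][0] = 1.6340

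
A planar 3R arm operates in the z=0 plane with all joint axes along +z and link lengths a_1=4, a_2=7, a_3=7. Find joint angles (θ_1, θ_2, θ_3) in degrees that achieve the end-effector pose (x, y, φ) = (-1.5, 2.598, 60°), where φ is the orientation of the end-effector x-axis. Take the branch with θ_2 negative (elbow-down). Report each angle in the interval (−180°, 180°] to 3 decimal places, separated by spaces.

wrist centre = target − a_3·(cos φ, sin φ) = (-5.0000, -3.4642)
cos θ_2 = (37.0005−4²−7²)/(2·4·7) = -0.5000; θ_2 = -119.9994° (elbow-down)
β = atan2(-3.4642,-5.0000) = -145.2844°; ψ = atan2(-6.0622,0.5001) = -85.2844°
θ_1 = β − ψ = -60.0000°
θ_3 = φ − θ_1 − θ_2 = -120.0006° (wrapped to (-180°,180°])

-60.000 -119.999 -120.001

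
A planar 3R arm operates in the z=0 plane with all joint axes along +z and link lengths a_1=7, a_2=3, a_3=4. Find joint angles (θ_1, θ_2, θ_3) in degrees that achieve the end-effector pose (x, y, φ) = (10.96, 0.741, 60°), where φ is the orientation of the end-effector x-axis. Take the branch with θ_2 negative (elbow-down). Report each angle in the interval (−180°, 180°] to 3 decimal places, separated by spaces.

wrist centre = target − a_3·(cos φ, sin φ) = (8.9600, -2.7231)
cos θ_2 = (87.6969−7²−3²)/(2·7·3) = 0.7071; θ_2 = -45.0031° (elbow-down)
β = atan2(-2.7231,8.9600) = -16.9049°; ψ = atan2(-2.1214,9.1212) = -13.0932°
θ_1 = β − ψ = -3.8117°
θ_3 = φ − θ_1 − θ_2 = 108.8148° (wrapped to (-180°,180°])

-3.812 -45.003 108.815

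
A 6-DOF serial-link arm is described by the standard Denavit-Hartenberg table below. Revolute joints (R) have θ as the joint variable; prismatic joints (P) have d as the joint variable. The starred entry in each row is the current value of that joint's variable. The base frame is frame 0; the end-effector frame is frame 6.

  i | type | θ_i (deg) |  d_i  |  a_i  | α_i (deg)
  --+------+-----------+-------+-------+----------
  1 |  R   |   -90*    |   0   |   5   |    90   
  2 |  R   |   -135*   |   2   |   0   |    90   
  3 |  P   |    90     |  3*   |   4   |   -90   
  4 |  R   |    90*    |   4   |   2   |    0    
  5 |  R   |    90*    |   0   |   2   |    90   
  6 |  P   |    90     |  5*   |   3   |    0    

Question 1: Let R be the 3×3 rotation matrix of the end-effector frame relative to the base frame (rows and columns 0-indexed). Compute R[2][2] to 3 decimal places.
End-effector z-axis (col 2 of R) = (-0.0000,-0.7071,-0.7071)
R[2][2] = -0.7071

-0.707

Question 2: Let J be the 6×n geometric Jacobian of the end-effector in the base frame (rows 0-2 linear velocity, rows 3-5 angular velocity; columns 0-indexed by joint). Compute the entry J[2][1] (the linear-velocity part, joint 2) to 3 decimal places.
7.778

axis z_1 = (-1.0000,-0.0000,0.0000); lever o_n−o_1 = (-4.0000,-7.7782,2.1213)
cross product → J_v[:, 1] = (0.0000,2.1213,7.7782)
J_ω[:, 1] = z_1
entry J[2][1] = 7.7782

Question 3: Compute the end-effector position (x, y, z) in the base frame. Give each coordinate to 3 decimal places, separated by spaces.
-4.000 -12.778 2.121

after link 1: o_1 = (0.0000, -5.0000, 0.0000)
after link 2: o_2 = (-2.0000, -5.0000, 0.0000)
after link 3: o_3 = (-6.0000, -2.8787, 2.1213)
after link 4: o_4 = (-6.0000, -7.1213, 3.5355)
after link 5: o_5 = (-4.0000, -7.1213, 3.5355)
after link 6: o_6 = (-4.0000, -12.7782, 2.1213)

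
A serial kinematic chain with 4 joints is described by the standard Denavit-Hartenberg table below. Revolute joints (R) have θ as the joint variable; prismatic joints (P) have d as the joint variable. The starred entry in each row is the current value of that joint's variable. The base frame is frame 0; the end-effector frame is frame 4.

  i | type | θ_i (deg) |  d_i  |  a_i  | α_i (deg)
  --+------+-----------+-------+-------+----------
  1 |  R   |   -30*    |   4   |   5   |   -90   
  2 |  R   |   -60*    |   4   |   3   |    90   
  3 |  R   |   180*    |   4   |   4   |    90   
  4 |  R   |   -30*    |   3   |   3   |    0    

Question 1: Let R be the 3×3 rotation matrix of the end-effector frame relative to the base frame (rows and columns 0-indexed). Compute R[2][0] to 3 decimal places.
-1.000

End-effector x-axis (col 0 of R) = (-0.0000,0.0000,-1.0000)
R[2][0] = -1.0000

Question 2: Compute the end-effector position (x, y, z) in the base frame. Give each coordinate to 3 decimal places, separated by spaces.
after link 1: o_1 = (4.3301, -2.5000, 4.0000)
after link 2: o_2 = (7.6292, 0.2141, 6.5981)
after link 3: o_3 = (2.8971, 2.9462, 5.1340)
after link 4: o_4 = (4.3971, 5.5442, 2.1340)

4.397 5.544 2.134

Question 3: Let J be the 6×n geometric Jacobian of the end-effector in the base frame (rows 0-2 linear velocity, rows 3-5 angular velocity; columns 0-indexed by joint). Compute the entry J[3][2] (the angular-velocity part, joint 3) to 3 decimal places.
-0.750

axis z_2 = (-0.7500,0.4330,0.5000); lever o_n−o_2 = (-3.2321,5.3301,-4.4641)
cross product → J_v[:, 2] = (-4.5981,-4.9641,-2.5981)
J_ω[:, 2] = z_2
entry J[3][2] = -0.7500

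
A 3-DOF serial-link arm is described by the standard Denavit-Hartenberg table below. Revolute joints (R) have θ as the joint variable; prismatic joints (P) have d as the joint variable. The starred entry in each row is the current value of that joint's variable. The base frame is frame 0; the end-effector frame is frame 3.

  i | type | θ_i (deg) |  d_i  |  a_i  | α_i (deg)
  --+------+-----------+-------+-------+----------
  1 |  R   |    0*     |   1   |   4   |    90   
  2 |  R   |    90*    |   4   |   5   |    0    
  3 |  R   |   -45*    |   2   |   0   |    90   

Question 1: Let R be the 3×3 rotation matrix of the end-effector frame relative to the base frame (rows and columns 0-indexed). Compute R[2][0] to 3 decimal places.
End-effector x-axis (col 0 of R) = (0.7071,0.0000,0.7071)
R[2][0] = 0.7071

0.707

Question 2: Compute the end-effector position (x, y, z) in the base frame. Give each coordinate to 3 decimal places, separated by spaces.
after link 1: o_1 = (4.0000, 0.0000, 1.0000)
after link 2: o_2 = (4.0000, -4.0000, 6.0000)
after link 3: o_3 = (4.0000, -6.0000, 6.0000)

4.000 -6.000 6.000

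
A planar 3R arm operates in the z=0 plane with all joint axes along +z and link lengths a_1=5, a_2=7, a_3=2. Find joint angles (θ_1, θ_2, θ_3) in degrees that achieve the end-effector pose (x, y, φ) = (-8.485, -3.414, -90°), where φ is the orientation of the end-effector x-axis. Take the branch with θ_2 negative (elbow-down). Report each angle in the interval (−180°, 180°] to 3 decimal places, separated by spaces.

wrist centre = target − a_3·(cos φ, sin φ) = (-8.4850, -1.4140)
cos θ_2 = (73.9946−5²−7²)/(2·5·7) = -0.0001; θ_2 = -90.0044° (elbow-down)
β = atan2(-1.4140,-8.4850) = -170.5388°; ψ = atan2(-7.0000,4.9995) = -54.4652°
θ_1 = β − ψ = -116.0735°
θ_3 = φ − θ_1 − θ_2 = 116.0779° (wrapped to (-180°,180°])

-116.074 -90.004 116.078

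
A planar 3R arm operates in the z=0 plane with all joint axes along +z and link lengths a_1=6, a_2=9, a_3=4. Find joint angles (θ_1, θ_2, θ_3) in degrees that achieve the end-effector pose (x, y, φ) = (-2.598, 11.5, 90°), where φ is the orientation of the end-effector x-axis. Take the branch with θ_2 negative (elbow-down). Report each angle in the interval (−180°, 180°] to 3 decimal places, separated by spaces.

wrist centre = target − a_3·(cos φ, sin φ) = (-2.5980, 7.5000)
cos θ_2 = (62.9996−6²−9²)/(2·6·9) = -0.5000; θ_2 = -120.0002° (elbow-down)
β = atan2(7.5000,-2.5980) = 109.1061°; ψ = atan2(-7.7942,1.5000) = -79.1068°
θ_1 = β − ψ = 188.2129°
θ_3 = φ − θ_1 − θ_2 = 21.7873° (wrapped to (-180°,180°])

-171.787 -120.000 21.787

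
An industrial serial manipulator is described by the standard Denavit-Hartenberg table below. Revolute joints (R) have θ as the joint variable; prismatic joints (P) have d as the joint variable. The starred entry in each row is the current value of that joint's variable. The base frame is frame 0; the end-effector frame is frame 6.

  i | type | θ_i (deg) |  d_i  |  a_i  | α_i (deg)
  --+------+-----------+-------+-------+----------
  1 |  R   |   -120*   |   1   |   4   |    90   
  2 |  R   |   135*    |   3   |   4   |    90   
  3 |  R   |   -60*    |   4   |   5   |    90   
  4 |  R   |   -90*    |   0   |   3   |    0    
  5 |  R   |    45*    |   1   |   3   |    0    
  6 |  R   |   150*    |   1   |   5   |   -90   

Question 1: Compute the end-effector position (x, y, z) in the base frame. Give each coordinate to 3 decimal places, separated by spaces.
1.159 -4.085 7.286

after link 1: o_1 = (-2.0000, -3.4641, 1.0000)
after link 2: o_2 = (-3.1839, 0.4854, 3.8284)
after link 3: o_3 = (0.0358, -2.5982, 8.4246)
after link 4: o_4 = (1.0965, -0.7611, 6.3033)
after link 5: o_5 = (3.9393, -0.5114, 4.9409)
after link 6: o_6 = (1.1592, -4.0852, 7.2861)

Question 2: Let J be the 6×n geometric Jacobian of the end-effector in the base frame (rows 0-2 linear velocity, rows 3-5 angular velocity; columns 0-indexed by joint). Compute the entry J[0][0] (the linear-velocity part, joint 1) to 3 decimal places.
axis z_0 = ẑ; lever o_n−o_0 = (1.1592,-4.0852,7.2861)
cross product → J_v[:, 0] = (4.0852,1.1592,-0.0000)
J_ω[:, 0] = z_0
entry J[0][0] = 4.0852

4.085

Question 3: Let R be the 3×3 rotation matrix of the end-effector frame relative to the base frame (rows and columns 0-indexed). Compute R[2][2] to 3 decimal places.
End-effector z-axis (col 2 of R) = (-0.8037,0.2810,-0.5245)
R[2][2] = -0.5245

-0.525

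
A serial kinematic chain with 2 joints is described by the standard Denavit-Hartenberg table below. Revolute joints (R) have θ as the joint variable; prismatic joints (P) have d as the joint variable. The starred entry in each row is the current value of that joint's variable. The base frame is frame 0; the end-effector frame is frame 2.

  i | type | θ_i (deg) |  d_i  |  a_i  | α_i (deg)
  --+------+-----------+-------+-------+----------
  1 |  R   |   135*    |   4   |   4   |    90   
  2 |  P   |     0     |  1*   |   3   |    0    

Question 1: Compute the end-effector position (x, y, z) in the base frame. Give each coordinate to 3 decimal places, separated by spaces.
-4.243 5.657 4.000

after link 1: o_1 = (-2.8284, 2.8284, 4.0000)
after link 2: o_2 = (-4.2426, 5.6569, 4.0000)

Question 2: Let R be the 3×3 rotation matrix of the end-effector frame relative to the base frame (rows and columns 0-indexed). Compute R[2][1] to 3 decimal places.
1.000

End-effector y-axis (col 1 of R) = (-0.0000,-0.0000,1.0000)
R[2][1] = 1.0000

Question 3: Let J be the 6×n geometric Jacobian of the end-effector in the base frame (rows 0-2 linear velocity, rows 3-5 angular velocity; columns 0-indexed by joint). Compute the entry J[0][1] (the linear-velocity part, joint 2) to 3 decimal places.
0.707

prismatic axis z_1 = (0.7071,0.7071,0.0000)
J_v[:, 1] = z_1; J_ω[:, 1] = (0,0,0)
entry J[0][1] = 0.7071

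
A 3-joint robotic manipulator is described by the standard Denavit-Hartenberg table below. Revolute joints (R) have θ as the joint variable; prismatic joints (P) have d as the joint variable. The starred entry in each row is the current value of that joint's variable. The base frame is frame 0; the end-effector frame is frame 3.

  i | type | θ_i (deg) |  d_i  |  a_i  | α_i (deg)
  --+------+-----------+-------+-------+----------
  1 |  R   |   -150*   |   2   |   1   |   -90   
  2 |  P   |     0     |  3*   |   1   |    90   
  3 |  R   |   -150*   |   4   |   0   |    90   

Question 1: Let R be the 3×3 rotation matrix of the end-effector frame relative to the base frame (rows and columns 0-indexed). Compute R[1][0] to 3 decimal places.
End-effector x-axis (col 0 of R) = (0.5000,0.8660,0.0000)
R[1][0] = 0.8660

0.866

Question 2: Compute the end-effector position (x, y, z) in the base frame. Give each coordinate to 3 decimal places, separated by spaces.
after link 1: o_1 = (-0.8660, -0.5000, 2.0000)
after link 2: o_2 = (-0.2321, -3.5981, 2.0000)
after link 3: o_3 = (-0.2321, -3.5981, 6.0000)

-0.232 -3.598 6.000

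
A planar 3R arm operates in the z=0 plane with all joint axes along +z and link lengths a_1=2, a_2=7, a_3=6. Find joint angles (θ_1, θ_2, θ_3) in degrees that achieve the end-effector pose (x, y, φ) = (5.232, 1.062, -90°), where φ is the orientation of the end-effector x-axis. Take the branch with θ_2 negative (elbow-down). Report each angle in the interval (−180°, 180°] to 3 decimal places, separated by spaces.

wrist centre = target − a_3·(cos φ, sin φ) = (5.2320, 7.0620)
cos θ_2 = (77.2457−2²−7²)/(2·2·7) = 0.8659; θ_2 = -30.0125° (elbow-down)
β = atan2(7.0620,5.2320) = 53.4665°; ψ = atan2(-3.5013,8.0614) = -23.4768°
θ_1 = β − ψ = 76.9433°
θ_3 = φ − θ_1 − θ_2 = -136.9308° (wrapped to (-180°,180°])

76.943 -30.012 -136.931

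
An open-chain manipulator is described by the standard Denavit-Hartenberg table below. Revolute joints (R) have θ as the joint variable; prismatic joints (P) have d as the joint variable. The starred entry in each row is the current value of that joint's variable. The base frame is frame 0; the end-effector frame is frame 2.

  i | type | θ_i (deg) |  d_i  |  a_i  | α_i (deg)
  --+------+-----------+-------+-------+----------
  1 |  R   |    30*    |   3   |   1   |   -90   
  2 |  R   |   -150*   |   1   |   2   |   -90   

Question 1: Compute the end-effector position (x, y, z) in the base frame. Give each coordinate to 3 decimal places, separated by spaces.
-1.134 0.500 4.000

after link 1: o_1 = (0.8660, 0.5000, 3.0000)
after link 2: o_2 = (-1.1340, 0.5000, 4.0000)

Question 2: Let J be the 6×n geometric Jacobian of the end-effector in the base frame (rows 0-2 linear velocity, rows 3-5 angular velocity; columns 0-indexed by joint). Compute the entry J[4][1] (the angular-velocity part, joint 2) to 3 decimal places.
axis z_1 = (-0.5000,0.8660,0.0000); lever o_n−o_1 = (-2.0000,0.0000,1.0000)
cross product → J_v[:, 1] = (0.8660,0.5000,1.7321)
J_ω[:, 1] = z_1
entry J[4][1] = 0.8660

0.866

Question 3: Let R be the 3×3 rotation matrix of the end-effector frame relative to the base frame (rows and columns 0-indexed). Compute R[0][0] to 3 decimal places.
-0.750

End-effector x-axis (col 0 of R) = (-0.7500,-0.4330,0.5000)
R[0][0] = -0.7500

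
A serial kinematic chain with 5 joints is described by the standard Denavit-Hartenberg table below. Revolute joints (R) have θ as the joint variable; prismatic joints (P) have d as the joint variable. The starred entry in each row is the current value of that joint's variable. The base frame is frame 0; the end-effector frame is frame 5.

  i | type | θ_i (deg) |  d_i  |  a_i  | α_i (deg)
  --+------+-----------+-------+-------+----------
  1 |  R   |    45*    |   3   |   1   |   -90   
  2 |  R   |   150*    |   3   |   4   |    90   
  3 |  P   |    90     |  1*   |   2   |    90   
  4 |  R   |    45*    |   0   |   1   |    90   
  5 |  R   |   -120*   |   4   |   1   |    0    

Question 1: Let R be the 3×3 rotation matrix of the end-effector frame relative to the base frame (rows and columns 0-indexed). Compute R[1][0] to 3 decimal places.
End-effector x-axis (col 0 of R) = (0.6553,0.1553,0.7392)
R[1][0] = 0.1553

0.155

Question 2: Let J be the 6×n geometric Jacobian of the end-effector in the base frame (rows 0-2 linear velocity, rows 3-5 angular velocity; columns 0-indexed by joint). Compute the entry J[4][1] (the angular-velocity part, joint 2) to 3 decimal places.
axis z_1 = (-0.7071,0.7071,0.0000); lever o_n−o_1 = (-8.2261,3.3449,-0.2897)
cross product → J_v[:, 1] = (-0.2049,-0.2049,3.4515)
J_ω[:, 1] = z_1
entry J[4][1] = 0.7071

0.707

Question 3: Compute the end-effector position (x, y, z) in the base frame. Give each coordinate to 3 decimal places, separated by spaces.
-7.519 4.052 2.710

after link 1: o_1 = (0.7071, 0.7071, 3.0000)
after link 2: o_2 = (-3.8637, 0.3789, 1.0000)
after link 3: o_3 = (-4.9244, 2.1467, 0.1340)
after link 4: o_4 = (-5.1744, 2.8967, -0.4784)
after link 5: o_5 = (-7.5190, 4.0520, 2.7103)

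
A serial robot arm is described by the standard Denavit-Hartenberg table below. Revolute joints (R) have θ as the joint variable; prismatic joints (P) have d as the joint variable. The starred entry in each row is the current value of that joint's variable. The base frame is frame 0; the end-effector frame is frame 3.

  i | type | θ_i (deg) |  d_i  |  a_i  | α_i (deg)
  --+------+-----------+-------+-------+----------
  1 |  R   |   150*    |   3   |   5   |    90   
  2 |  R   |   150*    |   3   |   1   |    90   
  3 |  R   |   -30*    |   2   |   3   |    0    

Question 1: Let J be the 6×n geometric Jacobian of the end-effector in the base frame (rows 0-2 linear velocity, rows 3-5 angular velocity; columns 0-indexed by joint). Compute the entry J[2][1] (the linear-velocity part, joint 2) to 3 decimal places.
-2.116

axis z_1 = (0.5000,0.8660,0.0000); lever o_n−o_1 = (2.5825,0.2410,3.5311)
cross product → J_v[:, 1] = (3.0580,-1.7655,-2.1160)
J_ω[:, 1] = z_1
entry J[2][1] = -2.1160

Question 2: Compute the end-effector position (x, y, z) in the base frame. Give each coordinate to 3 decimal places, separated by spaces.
-1.748 2.741 6.531

after link 1: o_1 = (-4.3301, 2.5000, 3.0000)
after link 2: o_2 = (-2.0801, 4.6651, 3.5000)
after link 3: o_3 = (-1.7476, 2.7410, 6.5311)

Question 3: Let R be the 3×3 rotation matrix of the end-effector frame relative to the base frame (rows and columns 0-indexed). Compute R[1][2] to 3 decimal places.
End-effector z-axis (col 2 of R) = (-0.4330,0.2500,0.8660)
R[1][2] = 0.2500

0.250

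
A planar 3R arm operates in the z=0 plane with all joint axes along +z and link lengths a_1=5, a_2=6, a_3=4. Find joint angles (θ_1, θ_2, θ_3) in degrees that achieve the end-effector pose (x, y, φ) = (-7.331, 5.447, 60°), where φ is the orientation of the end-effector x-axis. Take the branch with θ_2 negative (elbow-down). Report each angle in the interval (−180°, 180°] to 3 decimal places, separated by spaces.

-158.992 -60.001 -81.007

wrist centre = target − a_3·(cos φ, sin φ) = (-9.3310, 1.9829)
cos θ_2 = (90.9994−5²−6²)/(2·5·6) = 0.5000; θ_2 = -60.0006° (elbow-down)
β = atan2(1.9829,-9.3310) = 168.0027°; ψ = atan2(-5.1962,7.9999) = -33.0048°
θ_1 = β − ψ = 201.0076°
θ_3 = φ − θ_1 − θ_2 = -81.0070° (wrapped to (-180°,180°])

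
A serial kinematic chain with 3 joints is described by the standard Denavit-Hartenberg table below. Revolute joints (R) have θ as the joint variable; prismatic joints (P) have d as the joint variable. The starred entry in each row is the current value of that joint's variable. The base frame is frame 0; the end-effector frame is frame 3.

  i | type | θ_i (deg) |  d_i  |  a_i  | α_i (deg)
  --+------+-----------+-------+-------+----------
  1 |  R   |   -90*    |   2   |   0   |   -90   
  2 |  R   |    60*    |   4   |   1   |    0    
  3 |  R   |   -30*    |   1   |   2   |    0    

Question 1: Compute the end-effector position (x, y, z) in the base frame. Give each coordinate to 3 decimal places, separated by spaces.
5.000 -2.232 0.134

after link 1: o_1 = (0.0000, 0.0000, 2.0000)
after link 2: o_2 = (4.0000, -0.5000, 1.1340)
after link 3: o_3 = (5.0000, -2.2321, 0.1340)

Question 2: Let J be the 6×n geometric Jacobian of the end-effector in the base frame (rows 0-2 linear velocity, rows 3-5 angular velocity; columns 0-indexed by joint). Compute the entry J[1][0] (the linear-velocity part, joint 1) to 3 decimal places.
5.000

axis z_0 = ẑ; lever o_n−o_0 = (5.0000,-2.2321,0.1340)
cross product → J_v[:, 0] = (2.2321,5.0000,-0.0000)
J_ω[:, 0] = z_0
entry J[1][0] = 5.0000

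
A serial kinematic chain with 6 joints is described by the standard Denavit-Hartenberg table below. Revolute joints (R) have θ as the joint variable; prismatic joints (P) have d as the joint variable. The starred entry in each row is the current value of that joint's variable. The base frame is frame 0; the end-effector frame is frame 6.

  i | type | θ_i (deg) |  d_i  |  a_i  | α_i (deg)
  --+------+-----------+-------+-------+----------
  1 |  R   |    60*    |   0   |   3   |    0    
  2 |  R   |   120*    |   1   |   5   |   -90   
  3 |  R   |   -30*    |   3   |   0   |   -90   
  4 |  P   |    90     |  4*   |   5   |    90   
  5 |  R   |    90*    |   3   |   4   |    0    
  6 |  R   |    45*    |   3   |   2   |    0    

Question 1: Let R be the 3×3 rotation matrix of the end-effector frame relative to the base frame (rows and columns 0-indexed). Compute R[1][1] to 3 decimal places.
-0.707

End-effector y-axis (col 1 of R) = (0.3536,-0.7071,0.6124)
R[1][1] = -0.7071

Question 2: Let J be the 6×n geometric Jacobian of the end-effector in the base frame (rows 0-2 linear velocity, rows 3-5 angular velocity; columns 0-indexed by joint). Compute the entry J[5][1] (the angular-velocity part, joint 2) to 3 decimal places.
axis z_1 = (0.0000,0.0000,1.0000); lever o_n−o_1 = (-14.9033,0.5858,-4.1529)
cross product → J_v[:, 1] = (-0.5858,-14.9033,0.0000)
J_ω[:, 1] = z_1
entry J[5][1] = 1.0000

1.000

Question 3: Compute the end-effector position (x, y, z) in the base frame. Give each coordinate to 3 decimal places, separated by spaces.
-13.403 3.184 -4.153

after link 1: o_1 = (1.5000, 2.5981, 0.0000)
after link 2: o_2 = (-3.5000, 2.5981, 1.0000)
after link 3: o_3 = (-3.5000, -0.4019, 1.0000)
after link 4: o_4 = (-5.5000, 4.5981, -2.4641)
after link 5: o_5 = (-10.0981, 4.5981, -4.4282)
after link 6: o_6 = (-13.4033, 3.1839, -4.1529)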